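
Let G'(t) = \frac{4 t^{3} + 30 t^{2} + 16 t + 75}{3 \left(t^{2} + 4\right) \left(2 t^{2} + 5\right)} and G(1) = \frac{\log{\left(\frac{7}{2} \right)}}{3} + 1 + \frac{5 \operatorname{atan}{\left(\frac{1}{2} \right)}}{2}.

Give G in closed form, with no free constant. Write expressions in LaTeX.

G(t) = \frac{2 \log{\left(t^{2} + \frac{5}{2} \right)} + 15 \operatorname{atan}{\left(\frac{t}{2} \right)} + 6}{6}

Recover the given G'(t) by differentiating a candidate G(t); any mismatch rules it out.
A general antiderivative is \frac{\log{\left(t^{2} + \frac{5}{2} \right)}}{3} + \frac{5 \operatorname{atan}{\left(\frac{t}{2} \right)}}{2} + C.
The condition gives C = \frac{\log{\left(\frac{7}{2} \right)}}{3} + 1 + \frac{5 \operatorname{atan}{\left(\frac{1}{2} \right)}}{2} - (\frac{\log{\left(\frac{7}{2} \right)}}{3} + \frac{5 \operatorname{atan}{\left(\frac{1}{2} \right)}}{2}) = 1.
So G(t) = \frac{2 \log{\left(t^{2} + \frac{5}{2} \right)} + 15 \operatorname{atan}{\left(\frac{t}{2} \right)} + 6}{6}.
Check: d/dt[\frac{2 \log{\left(t^{2} + \frac{5}{2} \right)} + 15 \operatorname{atan}{\left(\frac{t}{2} \right)} + 6}{6}] = \frac{4 t^{3} + 30 t^{2} + 16 t + 75}{6 t^{4} + 39 t^{2} + 60}, which equals G'(t).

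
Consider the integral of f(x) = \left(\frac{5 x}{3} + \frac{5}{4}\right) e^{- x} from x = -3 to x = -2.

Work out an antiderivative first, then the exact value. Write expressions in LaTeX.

Antiderivative: F(x) = - \frac{5 \left(4 x + 7\right) e^{- x}}{12}; value = - \frac{25 e^{3}}{12} + \frac{5 e^{2}}{12}

f has the shape u'v + uv' for u = - \frac{5 x}{3} - \frac{35}{12} and v = e^{- x} — it is the derivative of the product u*v.
F(x) = - \frac{5 \left(4 x + 7\right) e^{- x}}{12} is an antiderivative of f.
Check: d/dx[- \frac{5 \left(4 x + 7\right) e^{- x}}{12}] = \frac{\left(20 x + 15\right) e^{- x}}{12}, which equals f(x).
F(-2) = \frac{5 e^{2}}{12}; F(-3) = \frac{25 e^{3}}{12}.
Integral = F(-2) - F(-3) = - \frac{25 e^{3}}{12} + \frac{5 e^{2}}{12}.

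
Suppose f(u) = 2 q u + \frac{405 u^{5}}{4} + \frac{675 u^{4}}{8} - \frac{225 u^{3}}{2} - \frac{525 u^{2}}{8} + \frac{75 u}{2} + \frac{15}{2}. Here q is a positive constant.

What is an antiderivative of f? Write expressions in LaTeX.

Integrate term by term and add the pieces.
Check: d/du[\frac{8 q u^{2} - 5 \left(- 3 u^{2} - u + 2\right)^{3}}{8}] = 2 q u + \frac{405 u^{5}}{4} + \frac{675 u^{4}}{8} - \frac{225 u^{3}}{2} - \frac{525 u^{2}}{8} + \frac{75 u}{2} + \frac{15}{2} = f(u).

An antiderivative is F(u) = \frac{8 q u^{2} - 5 \left(- 3 u^{2} - u + 2\right)^{3}}{8}.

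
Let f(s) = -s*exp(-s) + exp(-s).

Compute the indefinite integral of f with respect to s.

F(s) = s*exp(-s) + C

Recognize the product-rule pattern: f = u'v + uv' with u = s, v = exp(-s), so integration by parts undoes it.
Check: d/ds[s*exp(-s)] = (1 - s)*exp(-s), which equals f(s).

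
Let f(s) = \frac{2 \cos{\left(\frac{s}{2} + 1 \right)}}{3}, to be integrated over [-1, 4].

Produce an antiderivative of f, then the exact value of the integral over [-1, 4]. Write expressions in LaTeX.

A candidate is checked by its d/ds: the result must match f(s).
F(s) = \frac{4 \sin{\left(\frac{s}{2} + 1 \right)}}{3} is an antiderivative of f.
Check: d/ds[\frac{4 \sin{\left(\frac{s}{2} + 1 \right)}}{3}] = \frac{2 \cos{\left(\frac{s}{2} + 1 \right)}}{3} = f(s).
F(4) = \frac{4 \sin{\left(3 \right)}}{3}; F(-1) = \frac{4 \sin{\left(\frac{1}{2} \right)}}{3}.
Integral = F(4) - F(-1) = - \frac{4 \sin{\left(\frac{1}{2} \right)}}{3} + \frac{4 \sin{\left(3 \right)}}{3}.

Antiderivative: F(s) = \frac{4 \sin{\left(\frac{s}{2} + 1 \right)}}{3}; value = - \frac{4 \sin{\left(\frac{1}{2} \right)}}{3} + \frac{4 \sin{\left(3 \right)}}{3}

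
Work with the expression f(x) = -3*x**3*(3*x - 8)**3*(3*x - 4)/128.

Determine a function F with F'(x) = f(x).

An antiderivative is F(x) = -243*x**8/1024 + 81*x**7/32 - 81*x**6/8 + 18*x**5 - 12*x**4.

The substitution u = 3*x**2/4 - 2*x works: f is exactly (dF/du)*(du/dx) for that inner function.
Check: d/dx[-243*x**8/1024 + 81*x**7/32 - 81*x**6/8 + 18*x**5 - 12*x**4] = -243*x**7/128 + 567*x**6/32 - 243*x**5/4 + 90*x**4 - 48*x**3, which equals f(x).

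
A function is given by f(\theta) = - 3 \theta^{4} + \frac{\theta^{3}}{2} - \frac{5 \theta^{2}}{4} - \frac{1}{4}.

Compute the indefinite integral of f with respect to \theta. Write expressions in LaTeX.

F(\theta) = - \frac{\theta \left(72 \theta^{4} - 15 \theta^{3} + 50 \theta^{2} + 30\right)}{120} + C

The integrand splits into summands that can be handled one at a time.
Check: d/d\theta[- \frac{\theta \left(72 \theta^{4} - 15 \theta^{3} + 50 \theta^{2} + 30\right)}{120}] = - 3 \theta^{4} + \frac{\theta^{3}}{2} - \frac{5 \theta^{2}}{4} - \frac{1}{4} = f(\theta).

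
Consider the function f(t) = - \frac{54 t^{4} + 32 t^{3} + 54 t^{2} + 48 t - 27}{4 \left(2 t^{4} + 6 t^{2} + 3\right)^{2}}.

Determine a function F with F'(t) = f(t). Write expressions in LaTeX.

An antiderivative is F(t) = \frac{9 t + 4}{4 \left(2 t^{4} + 6 t^{2} + 3\right)}.

f has the shape u'v + uv' for u = \frac{1}{\frac{2 t^{4}}{3} + 2 t^{2} + 1} and v = \frac{3 t}{4} + \frac{1}{3} — it is the derivative of the product u*v.
Check: d/dt[\frac{9 t + 4}{4 \left(2 t^{4} + 6 t^{2} + 3\right)}] = \frac{- 54 t^{4} - 32 t^{3} - 54 t^{2} - 48 t + 27}{16 t^{8} + 96 t^{6} + 192 t^{4} + 144 t^{2} + 36}, which equals f(t).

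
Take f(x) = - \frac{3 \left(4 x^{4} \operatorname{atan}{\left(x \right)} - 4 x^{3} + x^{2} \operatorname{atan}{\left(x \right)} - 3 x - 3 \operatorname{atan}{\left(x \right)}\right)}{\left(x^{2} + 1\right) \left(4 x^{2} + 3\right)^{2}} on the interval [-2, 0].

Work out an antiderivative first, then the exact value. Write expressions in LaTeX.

Antiderivative: F(x) = \frac{3 x \operatorname{atan}{\left(x \right)}}{4 x^{2} + 3}; value = - \frac{6 \operatorname{atan}{\left(2 \right)}}{19}

Whatever form F(x) takes, F'(x) = f(x) is non-negotiable.
F(x) = \frac{3 x \operatorname{atan}{\left(x \right)}}{4 x^{2} + 3} is an antiderivative of f.
Check: d/dx[\frac{3 x \operatorname{atan}{\left(x \right)}}{4 x^{2} + 3}] = \frac{- 12 x^{4} \operatorname{atan}{\left(x \right)} + 12 x^{3} - 3 x^{2} \operatorname{atan}{\left(x \right)} + 9 x + 9 \operatorname{atan}{\left(x \right)}}{16 x^{6} + 40 x^{4} + 33 x^{2} + 9}, which equals f(x).
F(0) = 0; F(-2) = \frac{6 \operatorname{atan}{\left(2 \right)}}{19}.
Integral = F(0) - F(-2) = - \frac{6 \operatorname{atan}{\left(2 \right)}}{19}.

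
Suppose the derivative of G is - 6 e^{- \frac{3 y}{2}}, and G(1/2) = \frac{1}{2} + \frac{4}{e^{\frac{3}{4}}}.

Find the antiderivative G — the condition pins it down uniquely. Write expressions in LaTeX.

The proposed G(y) is checked by its d/dy: the result must match the given G'(y).
A general antiderivative is 4 e^{- \frac{3 y}{2}} + C.
The condition gives C = \frac{1}{2} + \frac{4}{e^{\frac{3}{4}}} - (\frac{4}{e^{\frac{3}{4}}}) = \frac{1}{2}.
So G(y) = \frac{\left(e^{\frac{3 y}{2}} + 8\right) e^{- \frac{3 y}{2}}}{2}.
Check: d/dy[\frac{\left(e^{\frac{3 y}{2}} + 8\right) e^{- \frac{3 y}{2}}}{2}] = - 6 e^{- \frac{3 y}{2}} = G'(y).

G(y) = \frac{\left(e^{\frac{3 y}{2}} + 8\right) e^{- \frac{3 y}{2}}}{2}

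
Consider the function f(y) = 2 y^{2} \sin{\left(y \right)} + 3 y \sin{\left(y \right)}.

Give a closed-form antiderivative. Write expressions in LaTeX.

The integrand splits into summands that can be handled one at a time.
Check: d/dy[- 2 y^{2} \cos{\left(y \right)} + 4 y \sin{\left(y \right)} - 3 y \cos{\left(y \right)} + 3 \sin{\left(y \right)} + 4 \cos{\left(y \right)}] = 2 y^{2} \sin{\left(y \right)} + 3 y \sin{\left(y \right)} = f(y).

An antiderivative is F(y) = - 2 y^{2} \cos{\left(y \right)} + 4 y \sin{\left(y \right)} - 3 y \cos{\left(y \right)} + 3 \sin{\left(y \right)} + 4 \cos{\left(y \right)}.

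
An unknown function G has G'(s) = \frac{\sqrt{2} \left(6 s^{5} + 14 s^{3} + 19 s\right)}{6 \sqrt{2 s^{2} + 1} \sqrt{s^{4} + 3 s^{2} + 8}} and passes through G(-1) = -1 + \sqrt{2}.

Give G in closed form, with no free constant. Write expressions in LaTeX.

G(s) = \frac{\sqrt{2} \sqrt{2 s^{2} + 1} \sqrt{s^{4} + 3 s^{2} + 8} - 6}{6}

G'(s) has the shape u'v + uv' for u = \frac{\sqrt{2 s^{2} + 1}}{3} and v = \sqrt{\frac{s^{4}}{2} + \frac{3 s^{2}}{2} + 4} — it is the derivative of the product u*v.
A general antiderivative is \frac{\sqrt{2 s^{2} + 1} \sqrt{\frac{s^{4}}{2} + \frac{3 s^{2}}{2} + 4}}{3} + C.
The condition gives C = -1 + \sqrt{2} - (\sqrt{2}) = -1.
So G(s) = \frac{\sqrt{2} \sqrt{2 s^{2} + 1} \sqrt{s^{4} + 3 s^{2} + 8} - 6}{6}.
Check: d/ds[\frac{\sqrt{2} \sqrt{2 s^{2} + 1} \sqrt{s^{4} + 3 s^{2} + 8} - 6}{6}] = \frac{6 \sqrt{2} s^{5} + 14 \sqrt{2} s^{3} + 19 \sqrt{2} s}{6 \sqrt{2 s^{2} + 1} \sqrt{s^{4} + 3 s^{2} + 8}}, which equals G'(s).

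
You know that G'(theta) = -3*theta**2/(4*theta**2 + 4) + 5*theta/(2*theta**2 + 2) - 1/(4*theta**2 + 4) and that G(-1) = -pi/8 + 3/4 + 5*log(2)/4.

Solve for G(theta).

The integrand splits into summands that can be handled one at a time.
A general antiderivative is -3*theta/4 + 5*log(theta**2 + 1)/4 + atan(theta)/2 + C.
The condition gives C = -pi/8 + 3/4 + 5*log(2)/4 - (-pi/8 + 3/4 + 5*log(2)/4) = 0.
So G(theta) = (-3*theta + 5*log(theta**2 + 1) + 2*atan(theta))/4.
Check: d/dtheta[(-3*theta + 5*log(theta**2 + 1) + 2*atan(theta))/4] = (-3*theta**2 + 10*theta - 1)/(4*theta**2 + 4), which equals G'(theta).

G(theta) = (-3*theta + 5*log(theta**2 + 1) + 2*atan(theta))/4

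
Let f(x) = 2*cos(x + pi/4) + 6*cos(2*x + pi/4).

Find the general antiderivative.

F(x) = 2*sin(x + pi/4) + 3*sin(2*x + pi/4) + C

Integrate term by term and add the pieces.
Check: d/dx[2*sin(x + pi/4) + 3*sin(2*x + pi/4)] = 2*cos(x + pi/4) + 6*cos(2*x + pi/4) = f(x).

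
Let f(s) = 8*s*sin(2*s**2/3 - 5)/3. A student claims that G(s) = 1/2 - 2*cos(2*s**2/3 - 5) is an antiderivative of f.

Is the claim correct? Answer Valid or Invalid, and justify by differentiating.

d/ds[G] = 8*s*sin(2*s**2/3 - 5)/3
This equals f(s) exactly, so the claim holds.

Valid: G'(s) = f(s).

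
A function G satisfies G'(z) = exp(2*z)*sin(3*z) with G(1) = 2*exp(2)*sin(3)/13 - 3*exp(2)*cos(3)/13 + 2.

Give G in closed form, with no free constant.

G(z) = 2*exp(2*z)*sin(3*z)/13 - 3*exp(2*z)*cos(3*z)/13 + 2

The proposed G(z) is checked by its d/dz: the result must match the given G'(z).
A general antiderivative is 2*exp(2*z)*sin(3*z)/13 - 3*exp(2*z)*cos(3*z)/13 + C.
The condition gives C = 2*exp(2)*sin(3)/13 - 3*exp(2)*cos(3)/13 + 2 - (2*exp(2)*sin(3)/13 - 3*exp(2)*cos(3)/13) = 2.
So G(z) = 2*exp(2*z)*sin(3*z)/13 - 3*exp(2*z)*cos(3*z)/13 + 2.
Check: d/dz[2*exp(2*z)*sin(3*z)/13 - 3*exp(2*z)*cos(3*z)/13 + 2] = exp(2*z)*sin(3*z) = G'(z).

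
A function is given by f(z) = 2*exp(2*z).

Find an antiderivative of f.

Recover f(z) by differentiating a candidate F(z); any mismatch rules it out.
Check: d/dz[exp(2*z)] = 2*exp(2*z) = f(z).

An antiderivative is F(z) = exp(2*z).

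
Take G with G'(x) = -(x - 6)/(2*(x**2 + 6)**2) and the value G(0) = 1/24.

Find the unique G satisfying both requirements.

Whatever form G(x) takes, its d/dx must return the stated G'(x).
A general antiderivative is -(-x - 1)/(4*x**2 + 24) + sqrt(6)*atan(sqrt(6)*x/6)/24 + C.
The condition gives C = 1/24 - (1/24) = 0.
So G(x) = (sqrt(6)*x**2*atan(sqrt(6)*x/6) + 6*x + 6*sqrt(6)*atan(sqrt(6)*x/6) + 6)/(24*(x**2 + 6)).
Check: d/dx[(sqrt(6)*x**2*atan(sqrt(6)*x/6) + 6*x + 6*sqrt(6)*atan(sqrt(6)*x/6) + 6)/(24*(x**2 + 6))] = (6 - x)/(2*x**4 + 24*x**2 + 72), which equals G'(x).

G(x) = (sqrt(6)*x**2*atan(sqrt(6)*x/6) + 6*x + 6*sqrt(6)*atan(sqrt(6)*x/6) + 6)/(24*(x**2 + 6))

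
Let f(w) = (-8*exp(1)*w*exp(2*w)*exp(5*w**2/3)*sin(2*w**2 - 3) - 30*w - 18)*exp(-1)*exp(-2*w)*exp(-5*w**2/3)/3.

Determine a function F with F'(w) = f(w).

An antiderivative is F(w) = 3*exp(-5*w**2/3 - 2*w - 1) + 2*cos(2*w**2 - 3)/3.

Since d/dw undoes antidifferentiation here, F'(w) = f(w) is required of F(w).
Check: d/dw[3*exp(-5*w**2/3 - 2*w - 1) + 2*cos(2*w**2 - 3)/3] = (-8*exp(1)*w*exp(2*w)*exp(5*w**2/3)*sin(2*w**2 - 3) - 30*w - 18)*exp(-1)*exp(-2*w)*exp(-5*w**2/3)/3 = f(w).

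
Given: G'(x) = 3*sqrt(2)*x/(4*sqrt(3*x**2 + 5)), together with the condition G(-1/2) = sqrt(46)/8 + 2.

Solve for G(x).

The substitution u = 3*x**2/2 + 5/2 works: G'(x) is exactly (dG/du)*(du/dx) for that inner function.
A general antiderivative is sqrt(3*x**2/2 + 5/2)/2 + C.
The condition gives C = sqrt(46)/8 + 2 - (sqrt(46)/8) = 2.
So G(x) = sqrt(3*x**2/2 + 5/2)/2 + 2.
Check: d/dx[sqrt(3*x**2/2 + 5/2)/2 + 2] = 3*sqrt(2)*x/(4*sqrt(3*x**2 + 5)) = G'(x).

G(x) = sqrt(3*x**2/2 + 5/2)/2 + 2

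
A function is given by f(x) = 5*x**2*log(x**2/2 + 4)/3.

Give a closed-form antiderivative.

An antiderivative is F(x) = 5*x**3*log(x**2/2 + 4)/9 - 10*x**3/27 + 80*x/9 - 160*sqrt(2)*atan(sqrt(2)*x/4)/9.

For F(x) to be correct the identity F'(x) - f(x) = 0 must hold.
Check: d/dx[5*x**3*log(x**2/2 + 4)/9 - 10*x**3/27 + 80*x/9 - 160*sqrt(2)*atan(sqrt(2)*x/4)/9] = 5*x**2*log(x**2/2 + 4)/3 = f(x).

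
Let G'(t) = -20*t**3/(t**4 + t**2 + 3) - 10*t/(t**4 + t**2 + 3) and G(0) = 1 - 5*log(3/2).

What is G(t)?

G(t) = 1 - 5*log(t**4/2 + t**2/2 + 3/2)

The substitution u = t**4/2 + t**2/2 + 3/2 works: G'(t) is exactly (dG/du)*(du/dt) for that inner function.
A general antiderivative is -5*log(t**4/2 + t**2/2 + 3/2) + C.
The condition gives C = 1 - 5*log(3/2) - (-5*log(3/2)) = 1.
So G(t) = 1 - 5*log(t**4/2 + t**2/2 + 3/2).
Check: d/dt[1 - 5*log(t**4/2 + t**2/2 + 3/2)] = (-20*t**3 - 10*t)/(t**4 + t**2 + 3), which equals G'(t).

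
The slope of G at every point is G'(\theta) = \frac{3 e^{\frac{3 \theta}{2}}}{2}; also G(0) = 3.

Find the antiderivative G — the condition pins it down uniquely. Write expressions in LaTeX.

G(\theta) = e^{\frac{3 \theta}{2}} + 2

Recover the given G'(\theta) by differentiating a candidate G(\theta); any mismatch rules it out.
A general antiderivative is e^{\frac{3 \theta}{2}} + C.
The condition gives C = 3 - (1) = 2.
So G(\theta) = e^{\frac{3 \theta}{2}} + 2.
Check: d/d\theta[e^{\frac{3 \theta}{2}} + 2] = \frac{3 e^{\frac{3 \theta}{2}}}{2} = G'(\theta).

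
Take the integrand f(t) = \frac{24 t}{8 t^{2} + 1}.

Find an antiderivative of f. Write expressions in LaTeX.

An antiderivative is F(t) = \frac{3 \log{\left(4 t^{2} + \frac{1}{2} \right)}}{2}.

f matches the chain-rule pattern g'(h)*h' with inner function h(t) = 4 t^{2} + \frac{1}{2}; substituting u = h(t) collapses the integral.
Check: d/dt[\frac{3 \log{\left(4 t^{2} + \frac{1}{2} \right)}}{2}] = \frac{24 t}{8 t^{2} + 1} = f(t).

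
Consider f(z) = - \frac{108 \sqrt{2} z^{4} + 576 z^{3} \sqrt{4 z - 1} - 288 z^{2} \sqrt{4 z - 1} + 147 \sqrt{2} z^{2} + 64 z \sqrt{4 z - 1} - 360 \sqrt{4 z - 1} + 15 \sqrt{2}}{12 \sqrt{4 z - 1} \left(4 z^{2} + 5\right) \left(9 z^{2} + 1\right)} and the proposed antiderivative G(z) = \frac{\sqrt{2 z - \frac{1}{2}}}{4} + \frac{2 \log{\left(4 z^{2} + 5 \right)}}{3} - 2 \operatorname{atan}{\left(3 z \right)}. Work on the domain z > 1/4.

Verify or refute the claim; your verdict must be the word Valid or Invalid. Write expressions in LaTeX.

d/dz[G] = \frac{108 \sqrt{2} z^{4} + 576 z^{3} \sqrt{4 z - 1} - 288 z^{2} \sqrt{4 z - 1} + 147 \sqrt{2} z^{2} + 64 z \sqrt{4 z - 1} - 360 \sqrt{4 z - 1} + 15 \sqrt{2}}{432 z^{4} \sqrt{4 z - 1} + 588 z^{2} \sqrt{4 z - 1} + 60 \sqrt{4 z - 1}}
d/dz[G] - f(z) = \frac{108 \sqrt{2} z^{4} \sqrt{4 z - 1} + 2304 z^{4} - 1728 z^{3} + 147 \sqrt{2} z^{2} \sqrt{4 z - 1} + 544 z^{2} - 1504 z + 15 \sqrt{2} \sqrt{4 z - 1} + 360}{864 z^{5} - 216 z^{4} + 1176 z^{3} - 294 z^{2} + 120 z - 30} != 0.

Invalid: d/dz[G] - f = \frac{108 \sqrt{2} z^{4} \sqrt{4 z - 1} + 2304 z^{4} - 1728 z^{3} + 147 \sqrt{2} z^{2} \sqrt{4 z - 1} + 544 z^{2} - 1504 z + 15 \sqrt{2} \sqrt{4 z - 1} + 360}{864 z^{5} - 216 z^{4} + 1176 z^{3} - 294 z^{2} + 120 z - 30}, which is not 0.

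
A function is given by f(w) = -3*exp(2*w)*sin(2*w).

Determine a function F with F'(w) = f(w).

An antiderivative is F(w) = -3*exp(2*w)*sin(2*w)/4 + 3*exp(2*w)*cos(2*w)/4.

Differentiate the proposed F(w) back; it has to land on f(w) exactly.
Check: d/dw[-3*exp(2*w)*sin(2*w)/4 + 3*exp(2*w)*cos(2*w)/4] = -3*exp(2*w)*sin(2*w) = f(w).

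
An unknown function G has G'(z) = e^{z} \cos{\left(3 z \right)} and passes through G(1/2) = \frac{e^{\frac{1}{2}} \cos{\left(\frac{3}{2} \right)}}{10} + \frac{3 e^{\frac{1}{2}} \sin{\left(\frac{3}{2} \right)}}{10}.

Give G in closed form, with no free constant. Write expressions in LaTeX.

G(z) = \frac{3 e^{z} \sin{\left(3 z \right)}}{10} + \frac{e^{z} \cos{\left(3 z \right)}}{10}

Since d/dz undoes antidifferentiation here, G(z) must give back the stated G'(z).
A general antiderivative is \frac{3 e^{z} \sin{\left(3 z \right)}}{10} + \frac{e^{z} \cos{\left(3 z \right)}}{10} + C.
The condition gives C = \frac{e^{\frac{1}{2}} \cos{\left(\frac{3}{2} \right)}}{10} + \frac{3 e^{\frac{1}{2}} \sin{\left(\frac{3}{2} \right)}}{10} - (\frac{e^{\frac{1}{2}} \cos{\left(\frac{3}{2} \right)}}{10} + \frac{3 e^{\frac{1}{2}} \sin{\left(\frac{3}{2} \right)}}{10}) = 0.
So G(z) = \frac{3 e^{z} \sin{\left(3 z \right)}}{10} + \frac{e^{z} \cos{\left(3 z \right)}}{10}.
Check: d/dz[\frac{3 e^{z} \sin{\left(3 z \right)}}{10} + \frac{e^{z} \cos{\left(3 z \right)}}{10}] = e^{z} \cos{\left(3 z \right)} = G'(z).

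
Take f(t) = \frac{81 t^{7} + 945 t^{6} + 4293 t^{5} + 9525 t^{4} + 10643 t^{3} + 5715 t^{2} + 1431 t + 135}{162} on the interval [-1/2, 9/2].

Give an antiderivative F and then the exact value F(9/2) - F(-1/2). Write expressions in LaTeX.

Antiderivative: F(t) = \frac{\left(3 t^{2} + 10 t + 3\right)^{4}}{1296}; value = \frac{1118940625}{10368}

The substitution u = \frac{t^{2}}{2} + \frac{5 t}{3} + \frac{1}{2} works: f is exactly (dF/du)*(du/dt) for that inner function.
F(t) = \frac{\left(3 t^{2} + 10 t + 3\right)^{4}}{1296} is an antiderivative of f.
Check: d/dt[\frac{\left(3 t^{2} + 10 t + 3\right)^{4}}{1296}] = \frac{t^{7}}{2} + \frac{35 t^{6}}{6} + \frac{53 t^{5}}{2} + \frac{3175 t^{4}}{54} + \frac{10643 t^{3}}{162} + \frac{635 t^{2}}{18} + \frac{53 t}{6} + \frac{5}{6}, which equals f(t).
F(9/2) = \frac{442050625}{4096}; F(-1/2) = \frac{625}{331776}.
Integral = F(9/2) - F(-1/2) = \frac{1118940625}{10368}.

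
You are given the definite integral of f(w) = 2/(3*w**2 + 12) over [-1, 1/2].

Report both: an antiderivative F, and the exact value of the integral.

A candidate is checked by its d/dw: the result must match f(w).
F(w) = atan(w/2)/3 is an antiderivative of f.
Check: d/dw[atan(w/2)/3] = 2/(3*w**2 + 12) = f(w).
F(1/2) = atan(1/4)/3; F(-1) = -atan(1/2)/3.
Integral = F(1/2) - F(-1) = atan(1/4)/3 + atan(1/2)/3.

Antiderivative: F(w) = atan(w/2)/3; value = atan(1/4)/3 + atan(1/2)/3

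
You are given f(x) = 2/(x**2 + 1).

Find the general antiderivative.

F(x) = 2*atan(x) + C

For F(x) to be correct the identity F'(x) - f(x) = 0 must hold.
Check: d/dx[2*atan(x)] = 2/(x**2 + 1) = f(x).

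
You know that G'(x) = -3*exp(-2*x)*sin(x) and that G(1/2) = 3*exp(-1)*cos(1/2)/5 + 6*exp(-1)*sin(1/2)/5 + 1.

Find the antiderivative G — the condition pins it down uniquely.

G(x) = (5*exp(2*x) + 6*sin(x) + 3*cos(x))*exp(-2*x)/5

A candidate passes only if d/dx[G] lands on the given G'(x) exactly.
A general antiderivative is 6*exp(-2*x)*sin(x)/5 + 3*exp(-2*x)*cos(x)/5 + C.
The condition gives C = 3*exp(-1)*cos(1/2)/5 + 6*exp(-1)*sin(1/2)/5 + 1 - (3*exp(-1)*cos(1/2)/5 + 6*exp(-1)*sin(1/2)/5) = 1.
So G(x) = (5*exp(2*x) + 6*sin(x) + 3*cos(x))*exp(-2*x)/5.
Check: d/dx[(5*exp(2*x) + 6*sin(x) + 3*cos(x))*exp(-2*x)/5] = -3*exp(-2*x)*sin(x) = G'(x).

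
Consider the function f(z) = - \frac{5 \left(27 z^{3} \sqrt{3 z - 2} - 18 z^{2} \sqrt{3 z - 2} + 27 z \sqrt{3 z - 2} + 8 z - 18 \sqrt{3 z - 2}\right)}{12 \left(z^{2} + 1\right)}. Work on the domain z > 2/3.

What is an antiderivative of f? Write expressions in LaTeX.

An antiderivative is F(z) = \frac{- 3 \left(3 z - 2\right)^{\frac{5}{2}} - 10 \log{\left(z^{2} + 1 \right)}}{6}.

A first test for any F(z): its z-derivative must equal f(z) identically.
Check: d/dz[\frac{- 3 \left(3 z - 2\right)^{\frac{5}{2}} - 10 \log{\left(z^{2} + 1 \right)}}{6}] = \frac{- 135 z^{3} \sqrt{3 z - 2} + 90 z^{2} \sqrt{3 z - 2} - 135 z \sqrt{3 z - 2} - 40 z + 90 \sqrt{3 z - 2}}{12 z^{2} + 12}, which equals f(z).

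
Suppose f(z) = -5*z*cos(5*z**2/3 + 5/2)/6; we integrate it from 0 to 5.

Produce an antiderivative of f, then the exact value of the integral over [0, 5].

f matches the chain-rule pattern g'(h)*h' with inner function h(z) = 5*z**2/3 + 5/2; substituting u = h(z) collapses the integral.
F(z) = -sin(5*z**2/3 + 5/2)/4 is an antiderivative of f.
Check: d/dz[-sin(5*z**2/3 + 5/2)/4] = -5*z*cos(5*z**2/3 + 5/2)/6 = f(z).
F(5) = -sin(265/6)/4; F(0) = -sin(5/2)/4.
Integral = F(5) - F(0) = -sin(265/6)/4 + sin(5/2)/4.

Antiderivative: F(z) = -sin(5*z**2/3 + 5/2)/4; value = -sin(265/6)/4 + sin(5/2)/4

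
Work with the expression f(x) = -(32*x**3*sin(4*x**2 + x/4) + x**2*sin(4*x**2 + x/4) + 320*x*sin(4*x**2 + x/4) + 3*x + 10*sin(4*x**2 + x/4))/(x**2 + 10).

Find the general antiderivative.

F(x) = (-3*log(x**2/2 + 5) + 8*cos(4*x**2 + x/4))/2 + C

Differentiate the proposed F(x) back; it has to land on f(x) exactly.
Check: d/dx[(-3*log(x**2/2 + 5) + 8*cos(4*x**2 + x/4))/2] = (-32*x**3*sin(4*x**2 + x/4) - x**2*sin(4*x**2 + x/4) - 320*x*sin(4*x**2 + x/4) - 3*x - 10*sin(4*x**2 + x/4))/(x**2 + 10), which equals f(x).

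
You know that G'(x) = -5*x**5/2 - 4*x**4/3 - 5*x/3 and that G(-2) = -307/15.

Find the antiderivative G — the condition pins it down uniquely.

G(x) = -(25*x**6 + 16*x**5 + 50*x**2 - 60)/60

The integrand splits into summands that can be handled one at a time.
A general antiderivative is -5*x**6/12 - 4*x**5/15 - 5*x**2/6 + C.
The condition gives C = -307/15 - (-322/15) = 1.
So G(x) = -(25*x**6 + 16*x**5 + 50*x**2 - 60)/60.
Check: d/dx[-(25*x**6 + 16*x**5 + 50*x**2 - 60)/60] = -5*x**5/2 - 4*x**4/3 - 5*x/3 = G'(x).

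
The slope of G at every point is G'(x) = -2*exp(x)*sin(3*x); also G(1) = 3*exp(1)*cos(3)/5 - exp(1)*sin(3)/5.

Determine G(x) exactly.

A first test for any G(x): its x-derivative must equal the given G'(x).
A general antiderivative is -exp(x)*sin(3*x)/5 + 3*exp(x)*cos(3*x)/5 + C.
The condition gives C = 3*exp(1)*cos(3)/5 - exp(1)*sin(3)/5 - (3*exp(1)*cos(3)/5 - exp(1)*sin(3)/5) = 0.
So G(x) = (-sin(3*x) + 3*cos(3*x))*exp(x)/5.
Check: d/dx[(-sin(3*x) + 3*cos(3*x))*exp(x)/5] = -2*exp(x)*sin(3*x) = G'(x).

G(x) = (-sin(3*x) + 3*cos(3*x))*exp(x)/5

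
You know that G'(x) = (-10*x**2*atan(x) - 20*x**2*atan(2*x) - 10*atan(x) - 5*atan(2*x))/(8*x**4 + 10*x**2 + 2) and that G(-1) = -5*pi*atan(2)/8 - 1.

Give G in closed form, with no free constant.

G(x) = -(5*atan(x)*atan(2*x) + 2)/2

Recognize the product-rule pattern: G'(x) = u'v + uv' with u = -5*atan(x)/2, v = atan(2*x), so integration by parts undoes it.
A general antiderivative is -5*atan(x)*atan(2*x)/2 + C.
The condition gives C = -5*pi*atan(2)/8 - 1 - (-5*pi*atan(2)/8) = -1.
So G(x) = -(5*atan(x)*atan(2*x) + 2)/2.
Check: d/dx[-(5*atan(x)*atan(2*x) + 2)/2] = (-10*x**2*atan(x) - 20*x**2*atan(2*x) - 10*atan(x) - 5*atan(2*x))/(8*x**4 + 10*x**2 + 2) = G'(x).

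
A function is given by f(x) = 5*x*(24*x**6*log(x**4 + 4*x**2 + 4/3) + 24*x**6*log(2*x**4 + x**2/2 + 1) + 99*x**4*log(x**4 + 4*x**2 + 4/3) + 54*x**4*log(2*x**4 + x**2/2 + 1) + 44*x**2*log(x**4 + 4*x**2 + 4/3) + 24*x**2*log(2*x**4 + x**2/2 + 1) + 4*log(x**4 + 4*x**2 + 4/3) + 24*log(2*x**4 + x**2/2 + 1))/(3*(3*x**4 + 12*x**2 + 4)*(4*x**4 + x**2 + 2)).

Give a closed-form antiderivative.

Recognize the product-rule pattern: f = u'v + uv' with u = 5*log(2*x**4 + x**2/2 + 1)/6, v = log(x**4 + 4*x**2 + 4/3), so integration by parts undoes it.
Check: d/dx[5*log(x**4 + 4*x**2 + 4/3)*log(2*x**4 + x**2/2 + 1)/6] = (120*x**7*log(x**4 + 4*x**2 + 4/3) + 120*x**7*log(2*x**4 + x**2/2 + 1) + 495*x**5*log(x**4 + 4*x**2 + 4/3) + 270*x**5*log(2*x**4 + x**2/2 + 1) + 220*x**3*log(x**4 + 4*x**2 + 4/3) + 120*x**3*log(2*x**4 + x**2/2 + 1) + 20*x*log(x**4 + 4*x**2 + 4/3) + 120*x*log(2*x**4 + x**2/2 + 1))/(36*x**8 + 153*x**6 + 102*x**4 + 84*x**2 + 24), which equals f(x).

An antiderivative is F(x) = 5*log(x**4 + 4*x**2 + 4/3)*log(2*x**4 + x**2/2 + 1)/6.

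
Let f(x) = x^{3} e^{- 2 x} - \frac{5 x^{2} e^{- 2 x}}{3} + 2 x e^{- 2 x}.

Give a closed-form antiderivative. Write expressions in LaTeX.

Recognize the product-rule pattern: f = u'v + uv' with u = - \frac{x^{3}}{2} + \frac{x^{2}}{12} - \frac{11 x}{12} - \frac{11}{24}, v = e^{- 2 x}, so integration by parts undoes it.
Check: d/dx[- \frac{x^{3} e^{- 2 x}}{2} + \frac{x^{2} e^{- 2 x}}{12} - \frac{11 x e^{- 2 x}}{12} - \frac{11 e^{- 2 x}}{24}] = \frac{\left(3 x^{3} - 5 x^{2} + 6 x\right) e^{- 2 x}}{3}, which equals f(x).

An antiderivative is F(x) = - \frac{x^{3} e^{- 2 x}}{2} + \frac{x^{2} e^{- 2 x}}{12} - \frac{11 x e^{- 2 x}}{12} - \frac{11 e^{- 2 x}}{24}.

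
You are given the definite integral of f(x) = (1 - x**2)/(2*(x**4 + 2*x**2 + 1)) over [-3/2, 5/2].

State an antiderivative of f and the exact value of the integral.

f has the shape u'v + uv' for u = x and v = 1/(2*x**2 + 2) — it is the derivative of the product u*v.
F(x) = x/(2*(x**2 + 1)) is an antiderivative of f.
Check: d/dx[x/(2*(x**2 + 1))] = (1 - x**2)/(2*x**4 + 4*x**2 + 2), which equals f(x).
F(5/2) = 5/29; F(-3/2) = -3/13.
Integral = F(5/2) - F(-3/2) = 152/377.

Antiderivative: F(x) = x/(2*(x**2 + 1)); value = 152/377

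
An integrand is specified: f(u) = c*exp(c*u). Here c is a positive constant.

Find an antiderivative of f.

An antiderivative is F(u) = exp(c*u).

Differentiate the proposed F(u) back; it has to land on f(u) exactly.
Check: d/du[exp(c*u)] = c*exp(c*u) = f(u).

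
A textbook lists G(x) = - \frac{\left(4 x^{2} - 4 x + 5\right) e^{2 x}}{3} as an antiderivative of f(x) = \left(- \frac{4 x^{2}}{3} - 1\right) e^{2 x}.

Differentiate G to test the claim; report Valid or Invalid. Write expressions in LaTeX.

d/dx[G] = - \frac{8 x^{2} e^{2 x}}{3} - 2 e^{2 x}
d/dx[G] - f(x) = - \frac{4 x^{2} e^{2 x}}{3} - e^{2 x} != 0.

Invalid: d/dx[G] - f = - \frac{4 x^{2} e^{2 x}}{3} - e^{2 x}, which is not 0.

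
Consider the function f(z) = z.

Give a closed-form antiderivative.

Since d/dz undoes antidifferentiation here, F'(z) = f(z) is required of F(z).
Check: d/dz[z**2/2] = z = f(z).

An antiderivative is F(z) = z**2/2.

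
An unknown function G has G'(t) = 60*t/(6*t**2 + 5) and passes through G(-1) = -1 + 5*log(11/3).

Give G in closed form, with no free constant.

G(t) = 5*log(2*t**2 + 5/3) - 1

G'(t) matches the chain-rule pattern g'(h)*h' with inner function h(t) = 2*t**2 + 5/3; substituting u = h(t) collapses the integral.
A general antiderivative is 5*log(2*t**2 + 5/3) + C.
The condition gives C = -1 + 5*log(11/3) - (5*log(11/3)) = -1.
So G(t) = 5*log(2*t**2 + 5/3) - 1.
Check: d/dt[5*log(2*t**2 + 5/3) - 1] = 60*t/(6*t**2 + 5) = G'(t).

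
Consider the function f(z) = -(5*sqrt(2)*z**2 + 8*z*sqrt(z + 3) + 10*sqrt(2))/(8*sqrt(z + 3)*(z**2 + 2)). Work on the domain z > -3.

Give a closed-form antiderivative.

Recover f(z) by differentiating a candidate F(z); any mismatch rules it out.
Check: d/dz[-5*sqrt(2*z + 6)/4 - log(3*z**2 + 6)/2] = (-5*sqrt(2)*z**2 - 8*z*sqrt(z + 3) - 10*sqrt(2))/(8*z**2*sqrt(z + 3) + 16*sqrt(z + 3)), which equals f(z).

An antiderivative is F(z) = -5*sqrt(2*z + 6)/4 - log(3*z**2 + 6)/2.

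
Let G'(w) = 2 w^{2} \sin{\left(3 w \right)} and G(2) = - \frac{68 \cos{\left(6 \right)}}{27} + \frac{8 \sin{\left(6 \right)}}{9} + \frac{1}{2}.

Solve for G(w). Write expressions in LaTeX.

G(w) = - \frac{36 w^{2} \cos{\left(3 w \right)} - 24 w \sin{\left(3 w \right)} - 8 \cos{\left(3 w \right)} - 27}{54}

Check a candidate G(w) by differentiating: d/dw[G] must match the given G'(w).
A general antiderivative is - \frac{2 w^{2} \cos{\left(3 w \right)}}{3} + \frac{4 w \sin{\left(3 w \right)}}{9} + \frac{4 \cos{\left(3 w \right)}}{27} + C.
The condition gives C = - \frac{68 \cos{\left(6 \right)}}{27} + \frac{8 \sin{\left(6 \right)}}{9} + \frac{1}{2} - (- \frac{68 \cos{\left(6 \right)}}{27} + \frac{8 \sin{\left(6 \right)}}{9}) = \frac{1}{2}.
So G(w) = - \frac{36 w^{2} \cos{\left(3 w \right)} - 24 w \sin{\left(3 w \right)} - 8 \cos{\left(3 w \right)} - 27}{54}.
Check: d/dw[- \frac{36 w^{2} \cos{\left(3 w \right)} - 24 w \sin{\left(3 w \right)} - 8 \cos{\left(3 w \right)} - 27}{54}] = 2 w^{2} \sin{\left(3 w \right)} = G'(w).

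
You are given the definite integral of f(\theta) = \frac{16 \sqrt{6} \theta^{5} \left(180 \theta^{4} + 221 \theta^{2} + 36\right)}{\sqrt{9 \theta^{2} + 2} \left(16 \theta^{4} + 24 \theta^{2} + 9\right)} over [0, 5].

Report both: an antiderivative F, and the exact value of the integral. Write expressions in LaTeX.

Antiderivative: F(\theta) = \frac{96 \theta^{6} \sqrt{\frac{3 \theta^{2}}{2} + \frac{1}{3}}}{4 \theta^{2} + 3}; value = \frac{250000 \sqrt{1362}}{103}

Since d/d\theta undoes antidifferentiation here, F'(\theta) = f(\theta) is required of F(\theta).
F(\theta) = \frac{96 \theta^{6} \sqrt{\frac{3 \theta^{2}}{2} + \frac{1}{3}}}{4 \theta^{2} + 3} is an antiderivative of f.
Check: d/d\theta[\frac{96 \theta^{6} \sqrt{\frac{3 \theta^{2}}{2} + \frac{1}{3}}}{4 \theta^{2} + 3}] = \frac{2880 \sqrt{6} \theta^{9} + 3536 \sqrt{6} \theta^{7} + 576 \sqrt{6} \theta^{5}}{16 \theta^{4} \sqrt{9 \theta^{2} + 2} + 24 \theta^{2} \sqrt{9 \theta^{2} + 2} + 9 \sqrt{9 \theta^{2} + 2}}, which equals f(\theta).
F(5) = \frac{250000 \sqrt{1362}}{103}; F(0) = 0.
Integral = F(5) - F(0) = \frac{250000 \sqrt{1362}}{103}.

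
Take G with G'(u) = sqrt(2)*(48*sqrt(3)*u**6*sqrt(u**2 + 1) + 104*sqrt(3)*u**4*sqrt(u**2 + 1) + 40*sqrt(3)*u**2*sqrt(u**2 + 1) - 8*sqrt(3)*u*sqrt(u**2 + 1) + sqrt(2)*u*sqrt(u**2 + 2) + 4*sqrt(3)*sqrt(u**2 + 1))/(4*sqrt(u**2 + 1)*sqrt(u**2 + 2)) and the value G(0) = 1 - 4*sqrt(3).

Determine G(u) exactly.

Since d/du undoes antidifferentiation here, G(u) must give back the stated G'(u).
A general antiderivative is sqrt(u**2 + 1)/2 + 3*sqrt(3*u**2/2 + 3)*(4*u**5/3 + u**3 + u/3 - 4/3) + C.
The condition gives C = 1 - 4*sqrt(3) - (1/2 - 4*sqrt(3)) = 1/2.
So G(u) = sqrt(u**2 + 1)/2 + 3*sqrt(3*u**2/2 + 3)*(4*u**5/3 + u**3 + u/3 - 4/3) + 1/2.
Check: d/du[sqrt(u**2 + 1)/2 + 3*sqrt(3*u**2/2 + 3)*(4*u**5/3 + u**3 + u/3 - 4/3) + 1/2] = sqrt(2)*(48*sqrt(3)*u**6*sqrt(u**2 + 1) + 104*sqrt(3)*u**4*sqrt(u**2 + 1) + 40*sqrt(3)*u**2*sqrt(u**2 + 1) - 8*sqrt(3)*u*sqrt(u**2 + 1) + sqrt(2)*u*sqrt(u**2 + 2) + 4*sqrt(3)*sqrt(u**2 + 1))/(4*sqrt(u**2 + 1)*sqrt(u**2 + 2)) = G'(u).

G(u) = sqrt(u**2 + 1)/2 + 3*sqrt(3*u**2/2 + 3)*(4*u**5/3 + u**3 + u/3 - 4/3) + 1/2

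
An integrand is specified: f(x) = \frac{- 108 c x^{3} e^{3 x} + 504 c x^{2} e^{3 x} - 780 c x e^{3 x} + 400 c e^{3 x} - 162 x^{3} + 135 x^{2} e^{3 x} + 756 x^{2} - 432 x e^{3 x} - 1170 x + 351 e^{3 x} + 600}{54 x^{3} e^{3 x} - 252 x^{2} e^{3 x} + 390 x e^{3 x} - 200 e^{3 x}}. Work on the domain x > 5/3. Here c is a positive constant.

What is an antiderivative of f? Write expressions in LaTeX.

An antiderivative is F(x) = - 2 c x + \frac{5 \log{\left(3 x - 4 \right)}}{2} + e^{- 3 x} - \frac{1}{3 x - 5}.

Differentiate the proposed F(x) back; it has to land on f(x) exactly.
Check: d/dx[- 2 c x + \frac{5 \log{\left(3 x - 4 \right)}}{2} + e^{- 3 x} - \frac{1}{3 x - 5}] = \frac{- 108 c x^{3} e^{3 x} + 504 c x^{2} e^{3 x} - 780 c x e^{3 x} + 400 c e^{3 x} - 162 x^{3} + 135 x^{2} e^{3 x} + 756 x^{2} - 432 x e^{3 x} - 1170 x + 351 e^{3 x} + 600}{54 x^{3} e^{3 x} - 252 x^{2} e^{3 x} + 390 x e^{3 x} - 200 e^{3 x}} = f(x).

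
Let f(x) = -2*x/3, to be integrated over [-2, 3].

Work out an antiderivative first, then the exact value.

Antiderivative: F(x) = -(x - 2)*(x + 2)/3; value = -5/3

A candidate is checked by its d/dx: the result must match f(x).
F(x) = -(x - 2)*(x + 2)/3 is an antiderivative of f.
Check: d/dx[-(x - 2)*(x + 2)/3] = -2*x/3 = f(x).
F(3) = -5/3; F(-2) = 0.
Integral = F(3) - F(-2) = -5/3.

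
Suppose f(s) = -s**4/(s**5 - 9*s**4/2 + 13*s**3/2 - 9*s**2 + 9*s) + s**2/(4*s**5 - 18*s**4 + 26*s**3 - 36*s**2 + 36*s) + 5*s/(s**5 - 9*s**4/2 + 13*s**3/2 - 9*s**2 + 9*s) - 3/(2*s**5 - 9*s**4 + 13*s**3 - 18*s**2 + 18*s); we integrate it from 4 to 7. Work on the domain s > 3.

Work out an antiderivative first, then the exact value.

Antiderivative: F(s) = -(187*log(s) + 1479*log(s - 3) + 176*log(s - 3/2) - 360*log(s**2 + 2) + 174*sqrt(2)*atan(sqrt(2)*s/2))/1122; value = -38*log(4)/33 - 60*log(18)/187 - log(7)/6 - 29*sqrt(2)*atan(7*sqrt(2)/2)/187 - 8*log(11/2)/51 + 8*log(5/2)/51 + 29*sqrt(2)*atan(2*sqrt(2))/187 + 60*log(51)/187

Factor the denominator (2*s*(s - 3)*(2*s - 3)*(s**2 + 2)) and decompose: f = 2*(60*s - 29)/(187*(s**2 + 2)) - 16/(51*(2*s - 3)) - 29/(22*(s - 3)) - 1/(6*s); each piece integrates to a log, atan, or power term.
F(s) = -(187*log(s) + 1479*log(s - 3) + 176*log(s - 3/2) - 360*log(s**2 + 2) + 174*sqrt(2)*atan(sqrt(2)*s/2))/1122 is an antiderivative of f.
Check: d/ds[-(187*log(s) + 1479*log(s - 3) + 176*log(s - 3/2) - 360*log(s**2 + 2) + 174*sqrt(2)*atan(sqrt(2)*s/2))/1122] = (-4*s**4 + s**2 + 20*s - 6)/(4*s**5 - 18*s**4 + 26*s**3 - 36*s**2 + 36*s), which equals f(s).
F(7) = -29*log(4)/22 - log(7)/6 - 29*sqrt(2)*atan(7*sqrt(2)/2)/187 - 8*log(11/2)/51 + 60*log(51)/187; F(4) = -29*sqrt(2)*atan(2*sqrt(2))/187 - log(4)/6 - 8*log(5/2)/51 + 60*log(18)/187.
Integral = F(7) - F(4) = -38*log(4)/33 - 60*log(18)/187 - log(7)/6 - 29*sqrt(2)*atan(7*sqrt(2)/2)/187 - 8*log(11/2)/51 + 8*log(5/2)/51 + 29*sqrt(2)*atan(2*sqrt(2))/187 + 60*log(51)/187.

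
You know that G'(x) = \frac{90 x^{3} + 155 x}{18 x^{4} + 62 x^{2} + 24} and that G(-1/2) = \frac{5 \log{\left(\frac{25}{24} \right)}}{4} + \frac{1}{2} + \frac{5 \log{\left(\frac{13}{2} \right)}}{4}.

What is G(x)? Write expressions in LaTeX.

Check a candidate G(x) by differentiating: d/dx[G] must match the given G'(x).
A general antiderivative is \frac{5 \log{\left(\frac{3 x^{2}}{2} + \frac{2}{3} \right)}}{4} + \frac{5 \log{\left(2 x^{2} + 6 \right)}}{4} + C.
The condition gives C = \frac{5 \log{\left(\frac{25}{24} \right)}}{4} + \frac{1}{2} + \frac{5 \log{\left(\frac{13}{2} \right)}}{4} - (\frac{5 \log{\left(\frac{25}{24} \right)}}{4} + \frac{5 \log{\left(\frac{13}{2} \right)}}{4}) = \frac{1}{2}.
So G(x) = \frac{5 \log{\left(\frac{3 x^{2}}{2} + \frac{2}{3} \right)} + 5 \log{\left(2 x^{2} + 6 \right)} + 2}{4}.
Check: d/dx[\frac{5 \log{\left(\frac{3 x^{2}}{2} + \frac{2}{3} \right)} + 5 \log{\left(2 x^{2} + 6 \right)} + 2}{4}] = \frac{90 x^{3} + 155 x}{18 x^{4} + 62 x^{2} + 24} = G'(x).

G(x) = \frac{5 \log{\left(\frac{3 x^{2}}{2} + \frac{2}{3} \right)} + 5 \log{\left(2 x^{2} + 6 \right)} + 2}{4}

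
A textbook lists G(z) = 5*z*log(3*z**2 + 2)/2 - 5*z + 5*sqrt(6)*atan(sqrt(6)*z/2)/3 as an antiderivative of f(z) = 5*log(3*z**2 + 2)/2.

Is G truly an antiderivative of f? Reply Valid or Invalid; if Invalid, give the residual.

d/dz[G] = 5*log(3*z**2 + 2)/2
This equals f(z) exactly, so the claim holds.

Valid: G'(z) = f(z).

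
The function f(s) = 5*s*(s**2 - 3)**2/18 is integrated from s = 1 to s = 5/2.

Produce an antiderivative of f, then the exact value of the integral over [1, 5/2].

Antiderivative: F(s) = 5*s**6/108 - 5*s**4/12 + 5*s**2/4; value = 1505/768

The substitution u = 1 - s**2/3 works: f is exactly (dF/du)*(du/ds) for that inner function.
F(s) = 5*s**6/108 - 5*s**4/12 + 5*s**2/4 is an antiderivative of f.
Check: d/ds[5*s**6/108 - 5*s**4/12 + 5*s**2/4] = 5*s**5/18 - 5*s**3/3 + 5*s/2, which equals f(s).
F(5/2) = 19625/6912; F(1) = 95/108.
Integral = F(5/2) - F(1) = 1505/768.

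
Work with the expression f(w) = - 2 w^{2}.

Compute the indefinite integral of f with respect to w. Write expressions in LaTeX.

For F(w) to be correct the identity F'(w) - f(w) = 0 must hold.
Check: d/dw[- \frac{2 w^{3}}{3}] = - 2 w^{2} = f(w).

F(w) = - \frac{2 w^{3}}{3} + C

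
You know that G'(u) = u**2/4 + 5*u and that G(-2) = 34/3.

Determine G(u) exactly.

Integrate term by term and add the pieces.
A general antiderivative is u**3/12 + 5*u**2/2 + C.
The condition gives C = 34/3 - (28/3) = 2.
So G(u) = (u**3 + 30*u**2 + 24)/12.
Check: d/du[(u**3 + 30*u**2 + 24)/12] = u**2/4 + 5*u = G'(u).

G(u) = (u**3 + 30*u**2 + 24)/12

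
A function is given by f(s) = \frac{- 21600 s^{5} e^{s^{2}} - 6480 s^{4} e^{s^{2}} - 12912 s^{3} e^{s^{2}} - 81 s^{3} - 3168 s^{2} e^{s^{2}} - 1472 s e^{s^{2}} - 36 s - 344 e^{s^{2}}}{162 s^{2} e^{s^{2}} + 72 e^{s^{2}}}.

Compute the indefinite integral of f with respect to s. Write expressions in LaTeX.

F(s) = \frac{\left(- 16 \left(- 15 s^{2} - 3 s - 2\right)^{2} e^{s^{2}} - 216 e^{s^{2}} \operatorname{atan}{\left(\frac{3 s}{2} \right)} + 27\right) e^{- s^{2}}}{108} + C

Check any antiderivative F(s) by computing F'(s) and comparing it with f(s).
Check: d/ds[\frac{\left(- 16 \left(- 15 s^{2} - 3 s - 2\right)^{2} e^{s^{2}} - 216 e^{s^{2}} \operatorname{atan}{\left(\frac{3 s}{2} \right)} + 27\right) e^{- s^{2}}}{108}] = \frac{- 21600 s^{5} e^{s^{2}} - 6480 s^{4} e^{s^{2}} - 12912 s^{3} e^{s^{2}} - 81 s^{3} - 3168 s^{2} e^{s^{2}} - 1472 s e^{s^{2}} - 36 s - 344 e^{s^{2}}}{162 s^{2} e^{s^{2}} + 72 e^{s^{2}}} = f(s).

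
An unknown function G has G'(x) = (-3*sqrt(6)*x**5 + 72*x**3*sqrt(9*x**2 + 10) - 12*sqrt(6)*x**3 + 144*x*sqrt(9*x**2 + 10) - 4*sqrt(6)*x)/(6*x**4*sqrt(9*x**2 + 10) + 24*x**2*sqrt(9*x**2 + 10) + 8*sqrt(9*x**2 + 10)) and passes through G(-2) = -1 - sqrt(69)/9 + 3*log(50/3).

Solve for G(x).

G(x) = (-sqrt(6)*sqrt(9*x**2 + 10) + 54*log(x**4/2 + 2*x**2 + 2/3) - 18)/18

Recover the given G'(x) by differentiating a candidate G(x); any mismatch rules it out.
A general antiderivative is -sqrt(3*x**2/2 + 5/3)/3 + 3*log(x**4/2 + 2*x**2 + 2/3) + C.
The condition gives C = -1 - sqrt(69)/9 + 3*log(50/3) - (-sqrt(69)/9 + 3*log(50/3)) = -1.
So G(x) = (-sqrt(6)*sqrt(9*x**2 + 10) + 54*log(x**4/2 + 2*x**2 + 2/3) - 18)/18.
Check: d/dx[(-sqrt(6)*sqrt(9*x**2 + 10) + 54*log(x**4/2 + 2*x**2 + 2/3) - 18)/18] = (-3*sqrt(6)*x**5 + 72*x**3*sqrt(9*x**2 + 10) - 12*sqrt(6)*x**3 + 144*x*sqrt(9*x**2 + 10) - 4*sqrt(6)*x)/(6*x**4*sqrt(9*x**2 + 10) + 24*x**2*sqrt(9*x**2 + 10) + 8*sqrt(9*x**2 + 10)) = G'(x).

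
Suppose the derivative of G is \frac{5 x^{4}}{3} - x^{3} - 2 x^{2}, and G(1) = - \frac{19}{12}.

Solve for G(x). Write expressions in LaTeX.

The integrand splits into summands that can be handled one at a time.
A general antiderivative is \frac{x^{5}}{3} - \frac{x^{4}}{4} - \frac{2 x^{3}}{3} + C.
The condition gives C = - \frac{19}{12} - (- \frac{7}{12}) = -1.
So G(x) = \frac{x^{5}}{3} - \frac{x^{4}}{4} - \frac{2 x^{3}}{3} - 1.
Check: d/dx[\frac{x^{5}}{3} - \frac{x^{4}}{4} - \frac{2 x^{3}}{3} - 1] = \frac{5 x^{4}}{3} - x^{3} - 2 x^{2} = G'(x).

G(x) = \frac{x^{5}}{3} - \frac{x^{4}}{4} - \frac{2 x^{3}}{3} - 1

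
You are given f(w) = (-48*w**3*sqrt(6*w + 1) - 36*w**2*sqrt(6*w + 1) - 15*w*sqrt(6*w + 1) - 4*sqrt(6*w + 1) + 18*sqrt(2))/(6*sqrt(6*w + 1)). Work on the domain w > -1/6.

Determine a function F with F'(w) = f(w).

Whatever form F(w) takes, F'(w) = f(w) is non-negotiable.
Check: d/dw[-2*w**4 - 2*w**3 - 5*w**2/4 - 2*w/3 + 2*sqrt(3*w + 1/2)] = (-48*w**3*sqrt(6*w + 1) - 36*w**2*sqrt(6*w + 1) - 15*w*sqrt(6*w + 1) - 4*sqrt(6*w + 1) + 18*sqrt(2))/(6*sqrt(6*w + 1)) = f(w).

An antiderivative is F(w) = -2*w**4 - 2*w**3 - 5*w**2/4 - 2*w/3 + 2*sqrt(3*w + 1/2).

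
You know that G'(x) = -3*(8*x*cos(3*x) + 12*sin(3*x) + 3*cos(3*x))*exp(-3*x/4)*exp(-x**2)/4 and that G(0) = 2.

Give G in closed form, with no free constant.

G(x) = -1 + 3*exp(-3*x/4)*exp(-x**2)*cos(3*x)

Recognize the product-rule pattern: G'(x) = u'v + uv' with u = 3*cos(3*x), v = exp(-x**2 - 3*x/4), so integration by parts undoes it.
A general antiderivative is 3*exp(-x**2 - 3*x/4)*cos(3*x) + C.
The condition gives C = 2 - (3) = -1.
So G(x) = -1 + 3*exp(-3*x/4)*exp(-x**2)*cos(3*x).
Check: d/dx[-1 + 3*exp(-3*x/4)*exp(-x**2)*cos(3*x)] = (-24*x*cos(3*x) - 36*sin(3*x) - 9*cos(3*x))*exp(-3*x/4)*exp(-x**2)/4, which equals G'(x).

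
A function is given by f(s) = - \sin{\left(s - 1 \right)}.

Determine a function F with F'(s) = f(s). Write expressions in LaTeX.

An antiderivative is F(s) = \cos{\left(s - 1 \right)}.

Differentiate the proposed F(s) back; it has to land on f(s) exactly.
Check: d/ds[\cos{\left(s - 1 \right)}] = - \sin{\left(s - 1 \right)} = f(s).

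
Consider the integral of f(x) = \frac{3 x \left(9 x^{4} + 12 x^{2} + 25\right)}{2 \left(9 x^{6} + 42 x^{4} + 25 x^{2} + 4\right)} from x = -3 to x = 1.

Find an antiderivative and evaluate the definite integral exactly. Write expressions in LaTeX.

A first test for any F(x): its x-derivative must equal f(x) identically.
F(x) = \frac{3 \log{\left(x^{2} + 4 \right)}}{4} - \frac{2}{4 x^{2} + \frac{4}{3}} is an antiderivative of f.
Check: d/dx[\frac{3 \log{\left(x^{2} + 4 \right)}}{4} - \frac{2}{4 x^{2} + \frac{4}{3}}] = \frac{27 x^{5} + 36 x^{3} + 75 x}{18 x^{6} + 84 x^{4} + 50 x^{2} + 8}, which equals f(x).
F(1) = - \frac{3}{8} + \frac{3 \log{\left(5 \right)}}{4}; F(-3) = - \frac{3}{56} + \frac{3 \log{\left(13 \right)}}{4}.
Integral = F(1) - F(-3) = - \frac{3 \log{\left(13 \right)}}{4} - \frac{9}{28} + \frac{3 \log{\left(5 \right)}}{4}.

Antiderivative: F(x) = \frac{3 \log{\left(x^{2} + 4 \right)}}{4} - \frac{2}{4 x^{2} + \frac{4}{3}}; value = - \frac{3 \log{\left(13 \right)}}{4} - \frac{9}{28} + \frac{3 \log{\left(5 \right)}}{4}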